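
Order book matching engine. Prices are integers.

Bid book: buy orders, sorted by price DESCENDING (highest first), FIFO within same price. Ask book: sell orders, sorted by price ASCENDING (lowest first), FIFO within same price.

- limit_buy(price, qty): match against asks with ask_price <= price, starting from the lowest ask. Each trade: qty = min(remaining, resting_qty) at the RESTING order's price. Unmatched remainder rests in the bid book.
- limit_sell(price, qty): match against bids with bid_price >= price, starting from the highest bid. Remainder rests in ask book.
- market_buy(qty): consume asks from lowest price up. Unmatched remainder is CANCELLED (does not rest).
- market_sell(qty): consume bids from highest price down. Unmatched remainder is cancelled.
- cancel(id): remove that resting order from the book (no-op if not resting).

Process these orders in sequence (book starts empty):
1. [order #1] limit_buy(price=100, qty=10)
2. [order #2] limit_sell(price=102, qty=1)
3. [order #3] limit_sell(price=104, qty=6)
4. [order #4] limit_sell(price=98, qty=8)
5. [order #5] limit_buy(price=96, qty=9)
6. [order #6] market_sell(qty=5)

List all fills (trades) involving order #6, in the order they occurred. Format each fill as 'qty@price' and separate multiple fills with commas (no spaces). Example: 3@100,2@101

After op 1 [order #1] limit_buy(price=100, qty=10): fills=none; bids=[#1:10@100] asks=[-]
After op 2 [order #2] limit_sell(price=102, qty=1): fills=none; bids=[#1:10@100] asks=[#2:1@102]
After op 3 [order #3] limit_sell(price=104, qty=6): fills=none; bids=[#1:10@100] asks=[#2:1@102 #3:6@104]
After op 4 [order #4] limit_sell(price=98, qty=8): fills=#1x#4:8@100; bids=[#1:2@100] asks=[#2:1@102 #3:6@104]
After op 5 [order #5] limit_buy(price=96, qty=9): fills=none; bids=[#1:2@100 #5:9@96] asks=[#2:1@102 #3:6@104]
After op 6 [order #6] market_sell(qty=5): fills=#1x#6:2@100 #5x#6:3@96; bids=[#5:6@96] asks=[#2:1@102 #3:6@104]

Answer: 2@100,3@96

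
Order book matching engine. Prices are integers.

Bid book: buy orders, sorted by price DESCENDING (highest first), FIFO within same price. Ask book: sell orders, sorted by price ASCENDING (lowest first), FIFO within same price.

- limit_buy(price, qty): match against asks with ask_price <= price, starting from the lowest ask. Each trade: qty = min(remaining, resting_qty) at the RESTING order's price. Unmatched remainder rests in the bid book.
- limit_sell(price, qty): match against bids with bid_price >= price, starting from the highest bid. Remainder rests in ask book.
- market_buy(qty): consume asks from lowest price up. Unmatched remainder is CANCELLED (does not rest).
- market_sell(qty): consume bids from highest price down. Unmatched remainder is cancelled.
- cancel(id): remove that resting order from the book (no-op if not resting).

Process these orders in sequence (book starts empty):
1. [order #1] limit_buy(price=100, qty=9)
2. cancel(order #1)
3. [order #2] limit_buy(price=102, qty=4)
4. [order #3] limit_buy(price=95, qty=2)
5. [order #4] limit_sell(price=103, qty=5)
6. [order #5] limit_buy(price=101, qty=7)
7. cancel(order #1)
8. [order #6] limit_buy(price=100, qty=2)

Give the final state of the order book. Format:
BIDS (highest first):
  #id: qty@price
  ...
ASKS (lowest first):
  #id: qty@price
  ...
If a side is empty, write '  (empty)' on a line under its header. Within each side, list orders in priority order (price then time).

After op 1 [order #1] limit_buy(price=100, qty=9): fills=none; bids=[#1:9@100] asks=[-]
After op 2 cancel(order #1): fills=none; bids=[-] asks=[-]
After op 3 [order #2] limit_buy(price=102, qty=4): fills=none; bids=[#2:4@102] asks=[-]
After op 4 [order #3] limit_buy(price=95, qty=2): fills=none; bids=[#2:4@102 #3:2@95] asks=[-]
After op 5 [order #4] limit_sell(price=103, qty=5): fills=none; bids=[#2:4@102 #3:2@95] asks=[#4:5@103]
After op 6 [order #5] limit_buy(price=101, qty=7): fills=none; bids=[#2:4@102 #5:7@101 #3:2@95] asks=[#4:5@103]
After op 7 cancel(order #1): fills=none; bids=[#2:4@102 #5:7@101 #3:2@95] asks=[#4:5@103]
After op 8 [order #6] limit_buy(price=100, qty=2): fills=none; bids=[#2:4@102 #5:7@101 #6:2@100 #3:2@95] asks=[#4:5@103]

Answer: BIDS (highest first):
  #2: 4@102
  #5: 7@101
  #6: 2@100
  #3: 2@95
ASKS (lowest first):
  #4: 5@103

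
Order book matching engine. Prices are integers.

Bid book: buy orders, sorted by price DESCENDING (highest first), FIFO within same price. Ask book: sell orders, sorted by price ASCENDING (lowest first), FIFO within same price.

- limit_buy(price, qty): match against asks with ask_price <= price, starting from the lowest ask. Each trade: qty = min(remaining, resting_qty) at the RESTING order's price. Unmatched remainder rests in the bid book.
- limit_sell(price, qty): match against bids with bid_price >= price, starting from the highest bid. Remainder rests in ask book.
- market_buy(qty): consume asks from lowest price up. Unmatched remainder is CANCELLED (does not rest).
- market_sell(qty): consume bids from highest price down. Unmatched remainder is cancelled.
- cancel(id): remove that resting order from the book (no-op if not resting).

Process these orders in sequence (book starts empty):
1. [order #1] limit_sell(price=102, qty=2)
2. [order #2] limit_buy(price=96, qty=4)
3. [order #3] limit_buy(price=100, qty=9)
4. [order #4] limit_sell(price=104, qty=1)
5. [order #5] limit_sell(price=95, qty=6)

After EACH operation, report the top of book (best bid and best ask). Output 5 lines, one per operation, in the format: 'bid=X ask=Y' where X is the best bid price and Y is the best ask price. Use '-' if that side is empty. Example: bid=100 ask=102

After op 1 [order #1] limit_sell(price=102, qty=2): fills=none; bids=[-] asks=[#1:2@102]
After op 2 [order #2] limit_buy(price=96, qty=4): fills=none; bids=[#2:4@96] asks=[#1:2@102]
After op 3 [order #3] limit_buy(price=100, qty=9): fills=none; bids=[#3:9@100 #2:4@96] asks=[#1:2@102]
After op 4 [order #4] limit_sell(price=104, qty=1): fills=none; bids=[#3:9@100 #2:4@96] asks=[#1:2@102 #4:1@104]
After op 5 [order #5] limit_sell(price=95, qty=6): fills=#3x#5:6@100; bids=[#3:3@100 #2:4@96] asks=[#1:2@102 #4:1@104]

Answer: bid=- ask=102
bid=96 ask=102
bid=100 ask=102
bid=100 ask=102
bid=100 ask=102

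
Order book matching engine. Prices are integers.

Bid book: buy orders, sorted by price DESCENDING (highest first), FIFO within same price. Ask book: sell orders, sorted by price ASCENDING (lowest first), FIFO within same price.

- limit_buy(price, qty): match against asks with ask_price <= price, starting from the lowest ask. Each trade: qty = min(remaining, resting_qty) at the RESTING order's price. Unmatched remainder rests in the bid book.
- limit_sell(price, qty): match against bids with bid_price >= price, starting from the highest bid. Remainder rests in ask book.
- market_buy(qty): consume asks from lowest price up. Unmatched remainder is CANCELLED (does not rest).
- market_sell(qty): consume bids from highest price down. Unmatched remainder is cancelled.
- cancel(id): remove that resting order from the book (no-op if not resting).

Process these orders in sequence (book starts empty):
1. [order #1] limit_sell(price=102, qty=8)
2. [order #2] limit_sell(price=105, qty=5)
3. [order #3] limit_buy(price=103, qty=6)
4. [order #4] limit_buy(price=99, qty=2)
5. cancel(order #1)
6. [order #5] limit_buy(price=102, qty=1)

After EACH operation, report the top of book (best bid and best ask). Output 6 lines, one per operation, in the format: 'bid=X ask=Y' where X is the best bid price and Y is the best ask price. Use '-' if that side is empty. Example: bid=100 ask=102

Answer: bid=- ask=102
bid=- ask=102
bid=- ask=102
bid=99 ask=102
bid=99 ask=105
bid=102 ask=105

Derivation:
After op 1 [order #1] limit_sell(price=102, qty=8): fills=none; bids=[-] asks=[#1:8@102]
After op 2 [order #2] limit_sell(price=105, qty=5): fills=none; bids=[-] asks=[#1:8@102 #2:5@105]
After op 3 [order #3] limit_buy(price=103, qty=6): fills=#3x#1:6@102; bids=[-] asks=[#1:2@102 #2:5@105]
After op 4 [order #4] limit_buy(price=99, qty=2): fills=none; bids=[#4:2@99] asks=[#1:2@102 #2:5@105]
After op 5 cancel(order #1): fills=none; bids=[#4:2@99] asks=[#2:5@105]
After op 6 [order #5] limit_buy(price=102, qty=1): fills=none; bids=[#5:1@102 #4:2@99] asks=[#2:5@105]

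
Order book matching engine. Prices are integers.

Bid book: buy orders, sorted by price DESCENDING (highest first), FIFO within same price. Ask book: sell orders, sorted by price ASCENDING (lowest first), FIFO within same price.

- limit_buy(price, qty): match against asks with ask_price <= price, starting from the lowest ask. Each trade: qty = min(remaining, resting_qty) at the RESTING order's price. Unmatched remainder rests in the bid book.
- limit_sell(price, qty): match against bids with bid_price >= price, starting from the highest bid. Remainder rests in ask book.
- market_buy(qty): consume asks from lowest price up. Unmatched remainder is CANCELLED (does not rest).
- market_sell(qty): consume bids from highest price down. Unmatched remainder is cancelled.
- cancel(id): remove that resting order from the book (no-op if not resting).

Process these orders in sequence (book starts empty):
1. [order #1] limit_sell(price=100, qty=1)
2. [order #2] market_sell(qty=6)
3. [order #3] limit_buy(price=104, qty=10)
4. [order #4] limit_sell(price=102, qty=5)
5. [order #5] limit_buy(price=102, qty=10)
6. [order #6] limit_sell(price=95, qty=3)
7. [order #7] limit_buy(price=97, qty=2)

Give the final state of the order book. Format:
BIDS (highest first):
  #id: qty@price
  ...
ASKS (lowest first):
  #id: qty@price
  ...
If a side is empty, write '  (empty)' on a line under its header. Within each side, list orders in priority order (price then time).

After op 1 [order #1] limit_sell(price=100, qty=1): fills=none; bids=[-] asks=[#1:1@100]
After op 2 [order #2] market_sell(qty=6): fills=none; bids=[-] asks=[#1:1@100]
After op 3 [order #3] limit_buy(price=104, qty=10): fills=#3x#1:1@100; bids=[#3:9@104] asks=[-]
After op 4 [order #4] limit_sell(price=102, qty=5): fills=#3x#4:5@104; bids=[#3:4@104] asks=[-]
After op 5 [order #5] limit_buy(price=102, qty=10): fills=none; bids=[#3:4@104 #5:10@102] asks=[-]
After op 6 [order #6] limit_sell(price=95, qty=3): fills=#3x#6:3@104; bids=[#3:1@104 #5:10@102] asks=[-]
After op 7 [order #7] limit_buy(price=97, qty=2): fills=none; bids=[#3:1@104 #5:10@102 #7:2@97] asks=[-]

Answer: BIDS (highest first):
  #3: 1@104
  #5: 10@102
  #7: 2@97
ASKS (lowest first):
  (empty)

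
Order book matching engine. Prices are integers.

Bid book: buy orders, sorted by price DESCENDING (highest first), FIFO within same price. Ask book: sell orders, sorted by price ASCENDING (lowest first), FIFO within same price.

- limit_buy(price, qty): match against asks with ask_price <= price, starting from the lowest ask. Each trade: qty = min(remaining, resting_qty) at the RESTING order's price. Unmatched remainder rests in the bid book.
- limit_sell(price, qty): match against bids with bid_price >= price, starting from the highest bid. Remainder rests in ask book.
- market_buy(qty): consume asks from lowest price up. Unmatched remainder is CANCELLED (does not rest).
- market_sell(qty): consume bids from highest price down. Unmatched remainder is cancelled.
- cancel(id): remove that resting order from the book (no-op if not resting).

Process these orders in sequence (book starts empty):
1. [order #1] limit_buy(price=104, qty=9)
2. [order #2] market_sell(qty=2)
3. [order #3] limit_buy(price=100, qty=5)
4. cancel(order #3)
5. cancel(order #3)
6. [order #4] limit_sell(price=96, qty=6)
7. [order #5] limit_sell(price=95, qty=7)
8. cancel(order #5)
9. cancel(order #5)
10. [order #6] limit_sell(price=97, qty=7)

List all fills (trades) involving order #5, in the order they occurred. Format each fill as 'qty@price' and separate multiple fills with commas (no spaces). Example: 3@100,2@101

After op 1 [order #1] limit_buy(price=104, qty=9): fills=none; bids=[#1:9@104] asks=[-]
After op 2 [order #2] market_sell(qty=2): fills=#1x#2:2@104; bids=[#1:7@104] asks=[-]
After op 3 [order #3] limit_buy(price=100, qty=5): fills=none; bids=[#1:7@104 #3:5@100] asks=[-]
After op 4 cancel(order #3): fills=none; bids=[#1:7@104] asks=[-]
After op 5 cancel(order #3): fills=none; bids=[#1:7@104] asks=[-]
After op 6 [order #4] limit_sell(price=96, qty=6): fills=#1x#4:6@104; bids=[#1:1@104] asks=[-]
After op 7 [order #5] limit_sell(price=95, qty=7): fills=#1x#5:1@104; bids=[-] asks=[#5:6@95]
After op 8 cancel(order #5): fills=none; bids=[-] asks=[-]
After op 9 cancel(order #5): fills=none; bids=[-] asks=[-]
After op 10 [order #6] limit_sell(price=97, qty=7): fills=none; bids=[-] asks=[#6:7@97]

Answer: 1@104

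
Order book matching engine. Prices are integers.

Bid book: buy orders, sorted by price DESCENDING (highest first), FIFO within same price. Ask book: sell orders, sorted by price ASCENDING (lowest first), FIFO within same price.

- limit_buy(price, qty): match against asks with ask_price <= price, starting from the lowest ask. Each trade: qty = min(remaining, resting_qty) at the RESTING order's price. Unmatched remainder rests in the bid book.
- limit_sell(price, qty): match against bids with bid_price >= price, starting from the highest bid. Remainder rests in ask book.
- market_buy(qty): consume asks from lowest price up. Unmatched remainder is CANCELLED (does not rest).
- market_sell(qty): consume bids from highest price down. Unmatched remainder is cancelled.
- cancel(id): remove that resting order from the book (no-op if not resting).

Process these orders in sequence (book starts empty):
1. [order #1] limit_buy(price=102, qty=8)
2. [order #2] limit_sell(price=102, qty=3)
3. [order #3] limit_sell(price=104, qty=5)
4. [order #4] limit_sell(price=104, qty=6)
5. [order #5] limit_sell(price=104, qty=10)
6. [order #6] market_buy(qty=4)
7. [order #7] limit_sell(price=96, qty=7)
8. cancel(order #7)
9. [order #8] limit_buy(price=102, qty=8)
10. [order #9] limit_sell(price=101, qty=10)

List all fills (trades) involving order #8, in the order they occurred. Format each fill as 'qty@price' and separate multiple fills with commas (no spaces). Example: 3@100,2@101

After op 1 [order #1] limit_buy(price=102, qty=8): fills=none; bids=[#1:8@102] asks=[-]
After op 2 [order #2] limit_sell(price=102, qty=3): fills=#1x#2:3@102; bids=[#1:5@102] asks=[-]
After op 3 [order #3] limit_sell(price=104, qty=5): fills=none; bids=[#1:5@102] asks=[#3:5@104]
After op 4 [order #4] limit_sell(price=104, qty=6): fills=none; bids=[#1:5@102] asks=[#3:5@104 #4:6@104]
After op 5 [order #5] limit_sell(price=104, qty=10): fills=none; bids=[#1:5@102] asks=[#3:5@104 #4:6@104 #5:10@104]
After op 6 [order #6] market_buy(qty=4): fills=#6x#3:4@104; bids=[#1:5@102] asks=[#3:1@104 #4:6@104 #5:10@104]
After op 7 [order #7] limit_sell(price=96, qty=7): fills=#1x#7:5@102; bids=[-] asks=[#7:2@96 #3:1@104 #4:6@104 #5:10@104]
After op 8 cancel(order #7): fills=none; bids=[-] asks=[#3:1@104 #4:6@104 #5:10@104]
After op 9 [order #8] limit_buy(price=102, qty=8): fills=none; bids=[#8:8@102] asks=[#3:1@104 #4:6@104 #5:10@104]
After op 10 [order #9] limit_sell(price=101, qty=10): fills=#8x#9:8@102; bids=[-] asks=[#9:2@101 #3:1@104 #4:6@104 #5:10@104]

Answer: 8@102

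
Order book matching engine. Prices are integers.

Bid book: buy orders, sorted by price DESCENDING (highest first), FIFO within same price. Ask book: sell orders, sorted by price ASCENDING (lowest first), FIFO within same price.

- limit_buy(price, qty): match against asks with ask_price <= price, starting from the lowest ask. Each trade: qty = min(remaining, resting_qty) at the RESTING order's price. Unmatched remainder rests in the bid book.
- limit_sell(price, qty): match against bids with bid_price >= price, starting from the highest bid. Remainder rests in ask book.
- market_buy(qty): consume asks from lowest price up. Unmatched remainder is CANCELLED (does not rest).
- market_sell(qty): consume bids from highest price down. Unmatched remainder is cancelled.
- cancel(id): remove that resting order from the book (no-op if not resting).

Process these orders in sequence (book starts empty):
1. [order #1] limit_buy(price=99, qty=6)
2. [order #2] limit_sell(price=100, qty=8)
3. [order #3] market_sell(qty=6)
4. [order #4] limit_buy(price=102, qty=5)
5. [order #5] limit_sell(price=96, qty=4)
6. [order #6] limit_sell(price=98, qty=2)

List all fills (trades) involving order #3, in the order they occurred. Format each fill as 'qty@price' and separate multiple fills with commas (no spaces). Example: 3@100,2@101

Answer: 6@99

Derivation:
After op 1 [order #1] limit_buy(price=99, qty=6): fills=none; bids=[#1:6@99] asks=[-]
After op 2 [order #2] limit_sell(price=100, qty=8): fills=none; bids=[#1:6@99] asks=[#2:8@100]
After op 3 [order #3] market_sell(qty=6): fills=#1x#3:6@99; bids=[-] asks=[#2:8@100]
After op 4 [order #4] limit_buy(price=102, qty=5): fills=#4x#2:5@100; bids=[-] asks=[#2:3@100]
After op 5 [order #5] limit_sell(price=96, qty=4): fills=none; bids=[-] asks=[#5:4@96 #2:3@100]
After op 6 [order #6] limit_sell(price=98, qty=2): fills=none; bids=[-] asks=[#5:4@96 #6:2@98 #2:3@100]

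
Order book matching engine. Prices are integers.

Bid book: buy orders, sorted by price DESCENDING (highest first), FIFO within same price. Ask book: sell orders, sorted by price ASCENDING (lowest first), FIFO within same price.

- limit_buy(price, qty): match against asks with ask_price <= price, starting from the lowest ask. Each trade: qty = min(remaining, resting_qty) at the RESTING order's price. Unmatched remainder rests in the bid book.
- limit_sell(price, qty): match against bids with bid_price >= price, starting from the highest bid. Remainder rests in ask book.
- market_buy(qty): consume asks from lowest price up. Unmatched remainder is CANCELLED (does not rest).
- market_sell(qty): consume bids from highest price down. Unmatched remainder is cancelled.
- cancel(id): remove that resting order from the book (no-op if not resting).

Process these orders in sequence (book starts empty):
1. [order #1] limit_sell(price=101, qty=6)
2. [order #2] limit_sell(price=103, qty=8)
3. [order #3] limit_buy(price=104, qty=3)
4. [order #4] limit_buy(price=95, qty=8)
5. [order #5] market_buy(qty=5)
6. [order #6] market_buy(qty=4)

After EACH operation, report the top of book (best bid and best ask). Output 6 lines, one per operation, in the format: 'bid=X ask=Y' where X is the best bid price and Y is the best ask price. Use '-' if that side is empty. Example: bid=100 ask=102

Answer: bid=- ask=101
bid=- ask=101
bid=- ask=101
bid=95 ask=101
bid=95 ask=103
bid=95 ask=103

Derivation:
After op 1 [order #1] limit_sell(price=101, qty=6): fills=none; bids=[-] asks=[#1:6@101]
After op 2 [order #2] limit_sell(price=103, qty=8): fills=none; bids=[-] asks=[#1:6@101 #2:8@103]
After op 3 [order #3] limit_buy(price=104, qty=3): fills=#3x#1:3@101; bids=[-] asks=[#1:3@101 #2:8@103]
After op 4 [order #4] limit_buy(price=95, qty=8): fills=none; bids=[#4:8@95] asks=[#1:3@101 #2:8@103]
After op 5 [order #5] market_buy(qty=5): fills=#5x#1:3@101 #5x#2:2@103; bids=[#4:8@95] asks=[#2:6@103]
After op 6 [order #6] market_buy(qty=4): fills=#6x#2:4@103; bids=[#4:8@95] asks=[#2:2@103]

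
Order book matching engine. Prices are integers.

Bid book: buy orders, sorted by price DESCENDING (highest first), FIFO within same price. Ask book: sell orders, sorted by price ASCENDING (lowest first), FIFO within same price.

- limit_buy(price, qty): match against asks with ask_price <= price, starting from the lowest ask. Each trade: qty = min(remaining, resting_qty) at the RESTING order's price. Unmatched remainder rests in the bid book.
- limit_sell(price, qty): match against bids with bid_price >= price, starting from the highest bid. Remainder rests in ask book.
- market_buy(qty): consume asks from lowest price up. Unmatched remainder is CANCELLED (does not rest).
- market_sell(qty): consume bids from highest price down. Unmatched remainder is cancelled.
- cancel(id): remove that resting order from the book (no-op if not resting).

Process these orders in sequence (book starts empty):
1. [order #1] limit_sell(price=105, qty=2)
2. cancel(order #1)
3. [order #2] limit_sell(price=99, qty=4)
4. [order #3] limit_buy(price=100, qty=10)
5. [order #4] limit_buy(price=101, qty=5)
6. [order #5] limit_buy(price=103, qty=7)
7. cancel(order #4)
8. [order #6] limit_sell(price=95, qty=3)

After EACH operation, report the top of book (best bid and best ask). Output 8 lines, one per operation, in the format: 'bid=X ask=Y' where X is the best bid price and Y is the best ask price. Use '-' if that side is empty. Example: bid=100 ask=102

After op 1 [order #1] limit_sell(price=105, qty=2): fills=none; bids=[-] asks=[#1:2@105]
After op 2 cancel(order #1): fills=none; bids=[-] asks=[-]
After op 3 [order #2] limit_sell(price=99, qty=4): fills=none; bids=[-] asks=[#2:4@99]
After op 4 [order #3] limit_buy(price=100, qty=10): fills=#3x#2:4@99; bids=[#3:6@100] asks=[-]
After op 5 [order #4] limit_buy(price=101, qty=5): fills=none; bids=[#4:5@101 #3:6@100] asks=[-]
After op 6 [order #5] limit_buy(price=103, qty=7): fills=none; bids=[#5:7@103 #4:5@101 #3:6@100] asks=[-]
After op 7 cancel(order #4): fills=none; bids=[#5:7@103 #3:6@100] asks=[-]
After op 8 [order #6] limit_sell(price=95, qty=3): fills=#5x#6:3@103; bids=[#5:4@103 #3:6@100] asks=[-]

Answer: bid=- ask=105
bid=- ask=-
bid=- ask=99
bid=100 ask=-
bid=101 ask=-
bid=103 ask=-
bid=103 ask=-
bid=103 ask=-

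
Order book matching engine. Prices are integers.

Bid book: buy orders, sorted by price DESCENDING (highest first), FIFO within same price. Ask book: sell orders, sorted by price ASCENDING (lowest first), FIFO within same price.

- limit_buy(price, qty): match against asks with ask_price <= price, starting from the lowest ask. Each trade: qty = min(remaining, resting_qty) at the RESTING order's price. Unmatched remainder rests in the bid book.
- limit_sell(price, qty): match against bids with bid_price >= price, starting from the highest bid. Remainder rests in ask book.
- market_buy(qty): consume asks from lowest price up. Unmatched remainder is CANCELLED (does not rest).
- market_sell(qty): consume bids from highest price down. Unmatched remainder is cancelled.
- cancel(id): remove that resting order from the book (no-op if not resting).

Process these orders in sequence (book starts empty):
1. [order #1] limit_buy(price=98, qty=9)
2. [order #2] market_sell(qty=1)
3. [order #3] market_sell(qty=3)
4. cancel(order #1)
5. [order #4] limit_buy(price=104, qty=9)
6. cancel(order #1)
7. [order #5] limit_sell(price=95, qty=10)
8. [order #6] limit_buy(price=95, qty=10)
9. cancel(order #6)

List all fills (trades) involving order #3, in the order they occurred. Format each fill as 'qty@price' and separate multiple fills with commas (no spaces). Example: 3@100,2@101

Answer: 3@98

Derivation:
After op 1 [order #1] limit_buy(price=98, qty=9): fills=none; bids=[#1:9@98] asks=[-]
After op 2 [order #2] market_sell(qty=1): fills=#1x#2:1@98; bids=[#1:8@98] asks=[-]
After op 3 [order #3] market_sell(qty=3): fills=#1x#3:3@98; bids=[#1:5@98] asks=[-]
After op 4 cancel(order #1): fills=none; bids=[-] asks=[-]
After op 5 [order #4] limit_buy(price=104, qty=9): fills=none; bids=[#4:9@104] asks=[-]
After op 6 cancel(order #1): fills=none; bids=[#4:9@104] asks=[-]
After op 7 [order #5] limit_sell(price=95, qty=10): fills=#4x#5:9@104; bids=[-] asks=[#5:1@95]
After op 8 [order #6] limit_buy(price=95, qty=10): fills=#6x#5:1@95; bids=[#6:9@95] asks=[-]
After op 9 cancel(order #6): fills=none; bids=[-] asks=[-]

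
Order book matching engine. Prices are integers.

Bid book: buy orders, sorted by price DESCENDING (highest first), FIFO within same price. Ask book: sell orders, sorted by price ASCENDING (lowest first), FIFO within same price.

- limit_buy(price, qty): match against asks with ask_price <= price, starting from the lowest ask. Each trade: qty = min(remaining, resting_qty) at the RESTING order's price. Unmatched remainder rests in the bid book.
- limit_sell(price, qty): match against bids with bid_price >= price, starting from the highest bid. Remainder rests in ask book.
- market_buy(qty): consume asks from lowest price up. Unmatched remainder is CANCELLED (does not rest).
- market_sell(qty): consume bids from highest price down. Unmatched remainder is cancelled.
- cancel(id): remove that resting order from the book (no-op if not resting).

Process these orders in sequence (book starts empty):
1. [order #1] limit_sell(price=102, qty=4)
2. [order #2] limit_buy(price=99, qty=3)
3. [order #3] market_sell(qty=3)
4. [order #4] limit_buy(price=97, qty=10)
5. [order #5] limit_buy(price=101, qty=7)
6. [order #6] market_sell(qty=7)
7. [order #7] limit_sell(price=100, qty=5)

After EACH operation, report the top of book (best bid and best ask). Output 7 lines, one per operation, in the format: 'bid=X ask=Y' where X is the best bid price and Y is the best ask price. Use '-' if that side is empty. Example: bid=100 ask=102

After op 1 [order #1] limit_sell(price=102, qty=4): fills=none; bids=[-] asks=[#1:4@102]
After op 2 [order #2] limit_buy(price=99, qty=3): fills=none; bids=[#2:3@99] asks=[#1:4@102]
After op 3 [order #3] market_sell(qty=3): fills=#2x#3:3@99; bids=[-] asks=[#1:4@102]
After op 4 [order #4] limit_buy(price=97, qty=10): fills=none; bids=[#4:10@97] asks=[#1:4@102]
After op 5 [order #5] limit_buy(price=101, qty=7): fills=none; bids=[#5:7@101 #4:10@97] asks=[#1:4@102]
After op 6 [order #6] market_sell(qty=7): fills=#5x#6:7@101; bids=[#4:10@97] asks=[#1:4@102]
After op 7 [order #7] limit_sell(price=100, qty=5): fills=none; bids=[#4:10@97] asks=[#7:5@100 #1:4@102]

Answer: bid=- ask=102
bid=99 ask=102
bid=- ask=102
bid=97 ask=102
bid=101 ask=102
bid=97 ask=102
bid=97 ask=100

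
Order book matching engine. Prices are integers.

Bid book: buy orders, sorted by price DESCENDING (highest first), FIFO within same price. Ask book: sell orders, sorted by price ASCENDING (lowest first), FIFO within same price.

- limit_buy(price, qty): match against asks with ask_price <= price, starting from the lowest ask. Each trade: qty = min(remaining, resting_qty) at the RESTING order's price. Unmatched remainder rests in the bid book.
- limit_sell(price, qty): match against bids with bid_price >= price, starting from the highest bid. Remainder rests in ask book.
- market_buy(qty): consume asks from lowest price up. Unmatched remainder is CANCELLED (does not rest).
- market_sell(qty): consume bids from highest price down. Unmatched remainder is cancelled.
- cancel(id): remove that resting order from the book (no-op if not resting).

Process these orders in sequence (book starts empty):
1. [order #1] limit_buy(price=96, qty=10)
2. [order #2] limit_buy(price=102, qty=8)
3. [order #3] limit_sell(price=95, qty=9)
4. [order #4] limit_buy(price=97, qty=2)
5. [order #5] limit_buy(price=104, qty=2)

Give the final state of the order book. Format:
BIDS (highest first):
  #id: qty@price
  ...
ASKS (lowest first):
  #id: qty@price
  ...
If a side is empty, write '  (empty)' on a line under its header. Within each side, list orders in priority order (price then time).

After op 1 [order #1] limit_buy(price=96, qty=10): fills=none; bids=[#1:10@96] asks=[-]
After op 2 [order #2] limit_buy(price=102, qty=8): fills=none; bids=[#2:8@102 #1:10@96] asks=[-]
After op 3 [order #3] limit_sell(price=95, qty=9): fills=#2x#3:8@102 #1x#3:1@96; bids=[#1:9@96] asks=[-]
After op 4 [order #4] limit_buy(price=97, qty=2): fills=none; bids=[#4:2@97 #1:9@96] asks=[-]
After op 5 [order #5] limit_buy(price=104, qty=2): fills=none; bids=[#5:2@104 #4:2@97 #1:9@96] asks=[-]

Answer: BIDS (highest first):
  #5: 2@104
  #4: 2@97
  #1: 9@96
ASKS (lowest first):
  (empty)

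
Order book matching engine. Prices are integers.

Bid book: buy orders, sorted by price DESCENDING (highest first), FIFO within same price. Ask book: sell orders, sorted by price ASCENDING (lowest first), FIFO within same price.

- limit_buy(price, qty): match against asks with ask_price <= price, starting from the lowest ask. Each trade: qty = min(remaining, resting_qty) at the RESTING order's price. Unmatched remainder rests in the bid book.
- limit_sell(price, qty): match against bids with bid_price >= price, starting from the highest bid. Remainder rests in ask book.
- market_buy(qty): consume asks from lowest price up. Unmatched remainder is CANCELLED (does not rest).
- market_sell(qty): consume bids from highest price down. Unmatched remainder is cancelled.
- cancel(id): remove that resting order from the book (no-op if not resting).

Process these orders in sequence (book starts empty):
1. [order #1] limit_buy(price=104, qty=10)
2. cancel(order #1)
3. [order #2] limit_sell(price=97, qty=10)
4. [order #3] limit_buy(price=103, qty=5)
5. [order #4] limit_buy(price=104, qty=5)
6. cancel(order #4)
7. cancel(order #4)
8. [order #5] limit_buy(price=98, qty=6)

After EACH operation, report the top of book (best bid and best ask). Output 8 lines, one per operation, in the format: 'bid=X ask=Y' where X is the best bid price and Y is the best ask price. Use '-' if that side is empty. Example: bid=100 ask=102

After op 1 [order #1] limit_buy(price=104, qty=10): fills=none; bids=[#1:10@104] asks=[-]
After op 2 cancel(order #1): fills=none; bids=[-] asks=[-]
After op 3 [order #2] limit_sell(price=97, qty=10): fills=none; bids=[-] asks=[#2:10@97]
After op 4 [order #3] limit_buy(price=103, qty=5): fills=#3x#2:5@97; bids=[-] asks=[#2:5@97]
After op 5 [order #4] limit_buy(price=104, qty=5): fills=#4x#2:5@97; bids=[-] asks=[-]
After op 6 cancel(order #4): fills=none; bids=[-] asks=[-]
After op 7 cancel(order #4): fills=none; bids=[-] asks=[-]
After op 8 [order #5] limit_buy(price=98, qty=6): fills=none; bids=[#5:6@98] asks=[-]

Answer: bid=104 ask=-
bid=- ask=-
bid=- ask=97
bid=- ask=97
bid=- ask=-
bid=- ask=-
bid=- ask=-
bid=98 ask=-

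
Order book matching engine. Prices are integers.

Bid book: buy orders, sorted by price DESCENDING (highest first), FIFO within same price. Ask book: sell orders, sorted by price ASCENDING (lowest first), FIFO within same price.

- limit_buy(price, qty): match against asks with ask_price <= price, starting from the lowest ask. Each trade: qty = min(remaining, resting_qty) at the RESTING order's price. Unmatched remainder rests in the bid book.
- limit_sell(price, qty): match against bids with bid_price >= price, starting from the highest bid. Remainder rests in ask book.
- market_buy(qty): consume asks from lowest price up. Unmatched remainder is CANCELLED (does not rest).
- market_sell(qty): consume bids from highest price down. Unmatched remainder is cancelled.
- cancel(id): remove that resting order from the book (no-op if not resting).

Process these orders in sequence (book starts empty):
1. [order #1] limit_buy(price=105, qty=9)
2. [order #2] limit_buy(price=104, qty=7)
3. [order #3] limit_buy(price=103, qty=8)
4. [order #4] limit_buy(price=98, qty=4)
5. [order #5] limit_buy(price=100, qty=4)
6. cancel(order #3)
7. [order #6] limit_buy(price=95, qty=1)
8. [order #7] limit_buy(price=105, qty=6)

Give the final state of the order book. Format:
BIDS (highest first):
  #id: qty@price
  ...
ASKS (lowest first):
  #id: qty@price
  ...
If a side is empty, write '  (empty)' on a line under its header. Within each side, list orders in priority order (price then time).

After op 1 [order #1] limit_buy(price=105, qty=9): fills=none; bids=[#1:9@105] asks=[-]
After op 2 [order #2] limit_buy(price=104, qty=7): fills=none; bids=[#1:9@105 #2:7@104] asks=[-]
After op 3 [order #3] limit_buy(price=103, qty=8): fills=none; bids=[#1:9@105 #2:7@104 #3:8@103] asks=[-]
After op 4 [order #4] limit_buy(price=98, qty=4): fills=none; bids=[#1:9@105 #2:7@104 #3:8@103 #4:4@98] asks=[-]
After op 5 [order #5] limit_buy(price=100, qty=4): fills=none; bids=[#1:9@105 #2:7@104 #3:8@103 #5:4@100 #4:4@98] asks=[-]
After op 6 cancel(order #3): fills=none; bids=[#1:9@105 #2:7@104 #5:4@100 #4:4@98] asks=[-]
After op 7 [order #6] limit_buy(price=95, qty=1): fills=none; bids=[#1:9@105 #2:7@104 #5:4@100 #4:4@98 #6:1@95] asks=[-]
After op 8 [order #7] limit_buy(price=105, qty=6): fills=none; bids=[#1:9@105 #7:6@105 #2:7@104 #5:4@100 #4:4@98 #6:1@95] asks=[-]

Answer: BIDS (highest first):
  #1: 9@105
  #7: 6@105
  #2: 7@104
  #5: 4@100
  #4: 4@98
  #6: 1@95
ASKS (lowest first):
  (empty)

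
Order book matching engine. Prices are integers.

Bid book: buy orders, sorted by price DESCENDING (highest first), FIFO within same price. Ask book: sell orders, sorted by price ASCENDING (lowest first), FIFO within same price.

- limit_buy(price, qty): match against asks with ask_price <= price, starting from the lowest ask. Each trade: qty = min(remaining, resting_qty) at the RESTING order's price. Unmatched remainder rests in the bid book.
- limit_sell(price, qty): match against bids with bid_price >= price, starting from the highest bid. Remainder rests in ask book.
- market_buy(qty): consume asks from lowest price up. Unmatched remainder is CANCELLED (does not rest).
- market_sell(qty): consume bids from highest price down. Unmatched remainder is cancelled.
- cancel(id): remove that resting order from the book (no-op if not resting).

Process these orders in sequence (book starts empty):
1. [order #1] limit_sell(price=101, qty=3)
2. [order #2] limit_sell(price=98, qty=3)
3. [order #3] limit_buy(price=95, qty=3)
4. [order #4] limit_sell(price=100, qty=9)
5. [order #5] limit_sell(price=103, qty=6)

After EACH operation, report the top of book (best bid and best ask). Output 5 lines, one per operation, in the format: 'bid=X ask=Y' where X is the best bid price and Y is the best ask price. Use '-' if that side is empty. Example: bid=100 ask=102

After op 1 [order #1] limit_sell(price=101, qty=3): fills=none; bids=[-] asks=[#1:3@101]
After op 2 [order #2] limit_sell(price=98, qty=3): fills=none; bids=[-] asks=[#2:3@98 #1:3@101]
After op 3 [order #3] limit_buy(price=95, qty=3): fills=none; bids=[#3:3@95] asks=[#2:3@98 #1:3@101]
After op 4 [order #4] limit_sell(price=100, qty=9): fills=none; bids=[#3:3@95] asks=[#2:3@98 #4:9@100 #1:3@101]
After op 5 [order #5] limit_sell(price=103, qty=6): fills=none; bids=[#3:3@95] asks=[#2:3@98 #4:9@100 #1:3@101 #5:6@103]

Answer: bid=- ask=101
bid=- ask=98
bid=95 ask=98
bid=95 ask=98
bid=95 ask=98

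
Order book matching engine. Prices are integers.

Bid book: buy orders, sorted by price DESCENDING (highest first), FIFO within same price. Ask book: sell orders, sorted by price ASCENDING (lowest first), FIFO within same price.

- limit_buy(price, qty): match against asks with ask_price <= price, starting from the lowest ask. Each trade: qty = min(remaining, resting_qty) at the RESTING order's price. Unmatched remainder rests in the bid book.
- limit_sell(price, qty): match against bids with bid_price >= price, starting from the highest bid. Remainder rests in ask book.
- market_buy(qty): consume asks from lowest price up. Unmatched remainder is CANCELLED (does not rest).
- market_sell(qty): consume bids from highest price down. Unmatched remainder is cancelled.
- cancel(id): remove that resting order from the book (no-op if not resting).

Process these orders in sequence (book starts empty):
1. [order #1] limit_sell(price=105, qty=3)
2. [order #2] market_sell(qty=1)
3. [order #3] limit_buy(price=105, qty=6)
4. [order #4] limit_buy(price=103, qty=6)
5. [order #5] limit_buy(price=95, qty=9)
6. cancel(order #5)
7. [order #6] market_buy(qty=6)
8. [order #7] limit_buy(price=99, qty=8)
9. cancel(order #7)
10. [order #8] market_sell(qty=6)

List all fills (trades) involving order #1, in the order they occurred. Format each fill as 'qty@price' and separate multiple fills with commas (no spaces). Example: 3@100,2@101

Answer: 3@105

Derivation:
After op 1 [order #1] limit_sell(price=105, qty=3): fills=none; bids=[-] asks=[#1:3@105]
After op 2 [order #2] market_sell(qty=1): fills=none; bids=[-] asks=[#1:3@105]
After op 3 [order #3] limit_buy(price=105, qty=6): fills=#3x#1:3@105; bids=[#3:3@105] asks=[-]
After op 4 [order #4] limit_buy(price=103, qty=6): fills=none; bids=[#3:3@105 #4:6@103] asks=[-]
After op 5 [order #5] limit_buy(price=95, qty=9): fills=none; bids=[#3:3@105 #4:6@103 #5:9@95] asks=[-]
After op 6 cancel(order #5): fills=none; bids=[#3:3@105 #4:6@103] asks=[-]
After op 7 [order #6] market_buy(qty=6): fills=none; bids=[#3:3@105 #4:6@103] asks=[-]
After op 8 [order #7] limit_buy(price=99, qty=8): fills=none; bids=[#3:3@105 #4:6@103 #7:8@99] asks=[-]
After op 9 cancel(order #7): fills=none; bids=[#3:3@105 #4:6@103] asks=[-]
After op 10 [order #8] market_sell(qty=6): fills=#3x#8:3@105 #4x#8:3@103; bids=[#4:3@103] asks=[-]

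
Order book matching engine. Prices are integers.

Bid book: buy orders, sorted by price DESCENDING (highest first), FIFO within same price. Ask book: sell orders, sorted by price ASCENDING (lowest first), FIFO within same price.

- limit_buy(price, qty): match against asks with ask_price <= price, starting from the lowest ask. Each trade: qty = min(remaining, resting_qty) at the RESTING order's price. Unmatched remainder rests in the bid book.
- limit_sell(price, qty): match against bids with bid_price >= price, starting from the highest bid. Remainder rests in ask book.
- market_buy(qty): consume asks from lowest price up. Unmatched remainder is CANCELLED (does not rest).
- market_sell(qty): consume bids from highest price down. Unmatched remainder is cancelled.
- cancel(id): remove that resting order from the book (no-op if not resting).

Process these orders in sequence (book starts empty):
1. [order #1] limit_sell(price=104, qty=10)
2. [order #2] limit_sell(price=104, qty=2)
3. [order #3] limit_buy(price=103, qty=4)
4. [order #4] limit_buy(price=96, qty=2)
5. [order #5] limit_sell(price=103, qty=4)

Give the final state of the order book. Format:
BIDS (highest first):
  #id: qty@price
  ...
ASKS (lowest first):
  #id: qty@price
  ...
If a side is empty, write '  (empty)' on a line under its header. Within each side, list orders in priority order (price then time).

After op 1 [order #1] limit_sell(price=104, qty=10): fills=none; bids=[-] asks=[#1:10@104]
After op 2 [order #2] limit_sell(price=104, qty=2): fills=none; bids=[-] asks=[#1:10@104 #2:2@104]
After op 3 [order #3] limit_buy(price=103, qty=4): fills=none; bids=[#3:4@103] asks=[#1:10@104 #2:2@104]
After op 4 [order #4] limit_buy(price=96, qty=2): fills=none; bids=[#3:4@103 #4:2@96] asks=[#1:10@104 #2:2@104]
After op 5 [order #5] limit_sell(price=103, qty=4): fills=#3x#5:4@103; bids=[#4:2@96] asks=[#1:10@104 #2:2@104]

Answer: BIDS (highest first):
  #4: 2@96
ASKS (lowest first):
  #1: 10@104
  #2: 2@104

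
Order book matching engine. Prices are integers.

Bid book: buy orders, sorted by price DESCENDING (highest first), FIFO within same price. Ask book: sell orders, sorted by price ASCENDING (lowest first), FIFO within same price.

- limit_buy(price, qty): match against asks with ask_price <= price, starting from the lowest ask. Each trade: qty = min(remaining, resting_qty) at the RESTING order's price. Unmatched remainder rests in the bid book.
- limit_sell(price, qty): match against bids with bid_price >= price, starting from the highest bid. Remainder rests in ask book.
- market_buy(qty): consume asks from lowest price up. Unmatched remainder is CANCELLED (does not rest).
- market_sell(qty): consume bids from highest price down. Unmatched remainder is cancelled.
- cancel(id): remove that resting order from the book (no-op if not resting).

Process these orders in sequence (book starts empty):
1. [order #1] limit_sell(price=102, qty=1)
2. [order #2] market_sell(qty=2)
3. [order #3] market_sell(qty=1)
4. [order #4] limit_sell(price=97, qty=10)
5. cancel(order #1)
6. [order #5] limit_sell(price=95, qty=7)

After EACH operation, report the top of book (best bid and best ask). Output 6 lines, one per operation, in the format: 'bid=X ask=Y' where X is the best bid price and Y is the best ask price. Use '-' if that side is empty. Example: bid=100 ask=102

After op 1 [order #1] limit_sell(price=102, qty=1): fills=none; bids=[-] asks=[#1:1@102]
After op 2 [order #2] market_sell(qty=2): fills=none; bids=[-] asks=[#1:1@102]
After op 3 [order #3] market_sell(qty=1): fills=none; bids=[-] asks=[#1:1@102]
After op 4 [order #4] limit_sell(price=97, qty=10): fills=none; bids=[-] asks=[#4:10@97 #1:1@102]
After op 5 cancel(order #1): fills=none; bids=[-] asks=[#4:10@97]
After op 6 [order #5] limit_sell(price=95, qty=7): fills=none; bids=[-] asks=[#5:7@95 #4:10@97]

Answer: bid=- ask=102
bid=- ask=102
bid=- ask=102
bid=- ask=97
bid=- ask=97
bid=- ask=95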